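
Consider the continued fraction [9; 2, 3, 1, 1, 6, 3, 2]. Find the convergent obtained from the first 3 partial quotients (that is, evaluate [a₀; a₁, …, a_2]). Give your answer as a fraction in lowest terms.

66/7

Start with 3.
2 + 1/(3/1) = 2 + 1/3 = 7/3
9 + 1/(7/3) = 9 + 3/7 = 66/7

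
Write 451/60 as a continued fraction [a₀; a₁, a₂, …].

[7; 1, 1, 14, 2]

Apply division with remainder until the remainder is 0:
⌊451/60⌋ = 7, remainder 31
⌊60/31⌋ = 1, remainder 29
⌊31/29⌋ = 1, remainder 2
⌊29/2⌋ = 14, remainder 1
⌊2/1⌋ = 2, remainder 0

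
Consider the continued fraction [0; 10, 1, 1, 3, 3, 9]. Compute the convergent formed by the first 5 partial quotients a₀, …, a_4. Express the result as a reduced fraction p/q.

7/74

a_0 = 0: 0/1
a_1 = 10: 1/10
a_2 = 1: 1/11
a_3 = 1: 2/21
a_4 = 3: 7/74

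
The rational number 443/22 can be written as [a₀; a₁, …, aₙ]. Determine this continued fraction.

443 ÷ 22 → quotient 20, remainder 3
22 ÷ 3 → quotient 7, remainder 1
3 ÷ 1 → quotient 3, remainder 0

[20; 7, 3]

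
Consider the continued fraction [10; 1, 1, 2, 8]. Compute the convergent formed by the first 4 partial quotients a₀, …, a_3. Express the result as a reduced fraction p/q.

Build up convergents one term at a time:
a_0 = 10: 10/1
a_1 = 1: 11/1
a_2 = 1: 21/2
a_3 = 2: 53/5

53/5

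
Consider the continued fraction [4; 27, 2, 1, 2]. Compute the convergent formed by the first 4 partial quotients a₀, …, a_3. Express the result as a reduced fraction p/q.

331/82

a_0 = 4: 4/1
a_1 = 27: 109/27
a_2 = 2: 222/55
a_3 = 1: 331/82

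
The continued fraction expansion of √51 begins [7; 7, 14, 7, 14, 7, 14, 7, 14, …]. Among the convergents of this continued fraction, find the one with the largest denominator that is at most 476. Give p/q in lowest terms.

707/99

List convergents until the denominator exceeds the bound:
a_0 = 7: 7/1  (≤ bound)
a_1 = 7: 50/7  (≤ bound)
a_2 = 14: 707/99  (≤ bound)
a_3 = 7: 4999/700  (> 476, stop)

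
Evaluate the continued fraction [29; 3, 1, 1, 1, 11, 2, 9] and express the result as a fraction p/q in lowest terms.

Starting at the tail and folding back:
Start with 9.
2 + 1/(9/1) = 2 + 1/9 = 19/9
11 + 1/(19/9) = 11 + 9/19 = 218/19
1 + 1/(218/19) = 1 + 19/218 = 237/218
1 + 1/(237/218) = 1 + 218/237 = 455/237
1 + 1/(455/237) = 1 + 237/455 = 692/455
3 + 1/(692/455) = 3 + 455/692 = 2531/692
29 + 1/(2531/692) = 29 + 692/2531 = 74091/2531

74091/2531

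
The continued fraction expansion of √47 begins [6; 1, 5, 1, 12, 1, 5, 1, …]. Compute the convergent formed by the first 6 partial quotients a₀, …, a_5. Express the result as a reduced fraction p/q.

665/97

a_0 = 6: 6/1
a_1 = 1: 7/1
a_2 = 5: 41/6
a_3 = 1: 48/7
a_4 = 12: 617/90
a_5 = 1: 665/97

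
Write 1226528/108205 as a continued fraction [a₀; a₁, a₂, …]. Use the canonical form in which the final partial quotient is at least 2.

1226528 = 11·108205 + 36273, so a_0 = 11
108205 = 2·36273 + 35659, so a_1 = 2
36273 = 1·35659 + 614, so a_2 = 1
35659 = 58·614 + 47, so a_3 = 58
614 = 13·47 + 3, so a_4 = 13
47 = 15·3 + 2, so a_5 = 15
3 = 1·2 + 1, so a_6 = 1
2 = 2·1 + 0, so a_7 = 2

[11; 2, 1, 58, 13, 15, 1, 2]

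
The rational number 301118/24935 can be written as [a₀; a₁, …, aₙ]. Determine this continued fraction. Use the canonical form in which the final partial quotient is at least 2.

Repeatedly divide and take the remainder:
⌊301118/24935⌋ = 12, remainder 1898
⌊24935/1898⌋ = 13, remainder 261
⌊1898/261⌋ = 7, remainder 71
⌊261/71⌋ = 3, remainder 48
⌊71/48⌋ = 1, remainder 23
⌊48/23⌋ = 2, remainder 2
⌊23/2⌋ = 11, remainder 1
⌊2/1⌋ = 2, remainder 0

[12; 13, 7, 3, 1, 2, 11, 2]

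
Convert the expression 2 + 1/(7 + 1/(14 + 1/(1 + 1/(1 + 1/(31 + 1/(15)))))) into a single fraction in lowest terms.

a_0 = 2: 2/1
a_1 = 7: 15/7
a_2 = 14: 212/99
a_3 = 1: 227/106
a_4 = 1: 439/205
a_5 = 31: 13836/6461
a_6 = 15: 207979/97120

207979/97120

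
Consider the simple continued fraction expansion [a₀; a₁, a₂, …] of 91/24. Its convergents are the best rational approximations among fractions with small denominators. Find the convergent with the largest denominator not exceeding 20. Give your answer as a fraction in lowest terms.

a_0 = 3: 3/1  (≤ bound)
a_1 = 1: 4/1  (≤ bound)
a_2 = 3: 15/4  (≤ bound)
a_3 = 1: 19/5  (≤ bound)
a_4 = 4: 91/24  (> 20, stop)

19/5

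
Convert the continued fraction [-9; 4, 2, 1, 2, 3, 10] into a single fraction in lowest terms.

-10657/1215

Start with 10.
3 + 1/(10/1) = 3 + 1/10 = 31/10
2 + 1/(31/10) = 2 + 10/31 = 72/31
1 + 1/(72/31) = 1 + 31/72 = 103/72
2 + 1/(103/72) = 2 + 72/103 = 278/103
4 + 1/(278/103) = 4 + 103/278 = 1215/278
-9 + 1/(1215/278) = -9 + 278/1215 = -10657/1215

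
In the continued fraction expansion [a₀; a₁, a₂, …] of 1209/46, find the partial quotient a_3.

Repeatedly divide and take the remainder:
⌊1209/46⌋ = 26, remainder 13
⌊46/13⌋ = 3, remainder 7
⌊13/7⌋ = 1, remainder 6
⌊7/6⌋ = 1, remainder 1

1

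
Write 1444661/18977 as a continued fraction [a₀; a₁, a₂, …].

Apply division with remainder until the remainder is 0:
⌊1444661/18977⌋ = 76, remainder 2409
⌊18977/2409⌋ = 7, remainder 2114
⌊2409/2114⌋ = 1, remainder 295
⌊2114/295⌋ = 7, remainder 49
⌊295/49⌋ = 6, remainder 1
⌊49/1⌋ = 49, remainder 0

[76; 7, 1, 7, 6, 49]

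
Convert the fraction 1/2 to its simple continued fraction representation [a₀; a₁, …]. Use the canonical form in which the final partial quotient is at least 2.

[0; 2]

Run the Euclidean algorithm, recording each quotient:
⌊1/2⌋ = 0, remainder 1
⌊2/1⌋ = 2, remainder 0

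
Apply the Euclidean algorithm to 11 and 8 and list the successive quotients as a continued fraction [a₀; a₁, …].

[1; 2, 1, 2]

11 ÷ 8 → quotient 1, remainder 3
8 ÷ 3 → quotient 2, remainder 2
3 ÷ 2 → quotient 1, remainder 1
2 ÷ 1 → quotient 2, remainder 0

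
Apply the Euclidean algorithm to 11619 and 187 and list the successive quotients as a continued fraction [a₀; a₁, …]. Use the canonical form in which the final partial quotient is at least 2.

[62; 7, 2, 12]

Apply division with remainder until the remainder is 0:
⌊11619/187⌋ = 62, remainder 25
⌊187/25⌋ = 7, remainder 12
⌊25/12⌋ = 2, remainder 1
⌊12/1⌋ = 12, remainder 0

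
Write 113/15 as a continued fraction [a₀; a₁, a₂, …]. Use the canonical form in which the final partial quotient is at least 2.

[7; 1, 1, 7]

113 = 7·15 + 8, so a_0 = 7
15 = 1·8 + 7, so a_1 = 1
8 = 1·7 + 1, so a_2 = 1
7 = 7·1 + 0, so a_3 = 7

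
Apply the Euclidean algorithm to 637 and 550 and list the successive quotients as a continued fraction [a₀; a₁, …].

637 = 1·550 + 87, so a_0 = 1
550 = 6·87 + 28, so a_1 = 6
87 = 3·28 + 3, so a_2 = 3
28 = 9·3 + 1, so a_3 = 9
3 = 3·1 + 0, so a_4 = 3

[1; 6, 3, 9, 3]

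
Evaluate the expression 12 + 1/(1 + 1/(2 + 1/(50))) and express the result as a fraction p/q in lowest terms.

Start with 50.
2 + 1/(50/1) = 2 + 1/50 = 101/50
1 + 1/(101/50) = 1 + 50/101 = 151/101
12 + 1/(151/101) = 12 + 101/151 = 1913/151

1913/151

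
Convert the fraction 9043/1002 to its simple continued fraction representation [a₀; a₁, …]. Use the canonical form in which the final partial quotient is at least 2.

[9; 40, 12, 2]

Repeatedly divide and take the remainder:
9043 = 9·1002 + 25, so a_0 = 9
1002 = 40·25 + 2, so a_1 = 40
25 = 12·2 + 1, so a_2 = 12
2 = 2·1 + 0, so a_3 = 2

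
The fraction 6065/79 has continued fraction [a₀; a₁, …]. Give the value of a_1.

⌊6065/79⌋ = 76, remainder 61
⌊79/61⌋ = 1, remainder 18

1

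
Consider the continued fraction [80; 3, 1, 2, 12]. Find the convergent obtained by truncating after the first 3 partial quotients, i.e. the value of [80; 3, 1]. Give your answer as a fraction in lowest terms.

Starting at the tail and folding back:
Start with 1.
3 + 1/(1/1) = 3 + 1/1 = 4/1
80 + 1/(4/1) = 80 + 1/4 = 321/4

321/4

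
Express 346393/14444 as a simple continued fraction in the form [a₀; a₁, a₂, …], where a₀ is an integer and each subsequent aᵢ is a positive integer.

[23; 1, 53, 1, 11, 1, 1, 10]

346393 ÷ 14444 → quotient 23, remainder 14181
14444 ÷ 14181 → quotient 1, remainder 263
14181 ÷ 263 → quotient 53, remainder 242
263 ÷ 242 → quotient 1, remainder 21
242 ÷ 21 → quotient 11, remainder 11
21 ÷ 11 → quotient 1, remainder 10
11 ÷ 10 → quotient 1, remainder 1
10 ÷ 1 → quotient 10, remainder 0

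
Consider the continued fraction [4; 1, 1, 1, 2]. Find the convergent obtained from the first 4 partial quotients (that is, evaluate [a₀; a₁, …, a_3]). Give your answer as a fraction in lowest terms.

Compute successive convergents:
a_0 = 4: 4/1
a_1 = 1: 5/1
a_2 = 1: 9/2
a_3 = 1: 14/3

14/3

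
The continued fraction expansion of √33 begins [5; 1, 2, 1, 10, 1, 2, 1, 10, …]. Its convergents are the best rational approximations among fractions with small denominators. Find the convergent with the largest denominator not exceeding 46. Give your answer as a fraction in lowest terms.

a_0 = 5: 5/1  (≤ bound)
a_1 = 1: 6/1  (≤ bound)
a_2 = 2: 17/3  (≤ bound)
a_3 = 1: 23/4  (≤ bound)
a_4 = 10: 247/43  (≤ bound)
a_5 = 1: 270/47  (> 46, stop)

247/43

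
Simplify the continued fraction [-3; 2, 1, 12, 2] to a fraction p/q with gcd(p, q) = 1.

-210/79

Build up convergents one term at a time:
a_0 = -3: -3/1
a_1 = 2: -5/2
a_2 = 1: -8/3
a_3 = 12: -101/38
a_4 = 2: -210/79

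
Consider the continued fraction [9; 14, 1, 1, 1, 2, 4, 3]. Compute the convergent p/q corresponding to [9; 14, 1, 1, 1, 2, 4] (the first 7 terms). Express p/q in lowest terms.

4643/512

Start with 4.
2 + 1/(4/1) = 2 + 1/4 = 9/4
1 + 1/(9/4) = 1 + 4/9 = 13/9
1 + 1/(13/9) = 1 + 9/13 = 22/13
1 + 1/(22/13) = 1 + 13/22 = 35/22
14 + 1/(35/22) = 14 + 22/35 = 512/35
9 + 1/(512/35) = 9 + 35/512 = 4643/512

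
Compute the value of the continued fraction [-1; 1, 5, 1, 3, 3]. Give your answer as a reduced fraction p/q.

-13/88

Build up convergents one term at a time:
a_0 = -1: -1/1
a_1 = 1: 0/1
a_2 = 5: -1/6
a_3 = 1: -1/7
a_4 = 3: -4/27
a_5 = 3: -13/88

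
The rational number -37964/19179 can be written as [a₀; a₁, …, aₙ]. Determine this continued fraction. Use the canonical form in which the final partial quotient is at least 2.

[-2; 48, 1, 2, 9, 1, 3, 3]

Apply division with remainder until the remainder is 0:
⌊-37964/19179⌋ = -2, remainder 394
⌊19179/394⌋ = 48, remainder 267
⌊394/267⌋ = 1, remainder 127
⌊267/127⌋ = 2, remainder 13
⌊127/13⌋ = 9, remainder 10
⌊13/10⌋ = 1, remainder 3
⌊10/3⌋ = 3, remainder 1
⌊3/1⌋ = 3, remainder 0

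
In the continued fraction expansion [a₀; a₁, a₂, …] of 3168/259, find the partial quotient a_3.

6

3168 ÷ 259 → quotient 12, remainder 60
259 ÷ 60 → quotient 4, remainder 19
60 ÷ 19 → quotient 3, remainder 3
19 ÷ 3 → quotient 6, remainder 1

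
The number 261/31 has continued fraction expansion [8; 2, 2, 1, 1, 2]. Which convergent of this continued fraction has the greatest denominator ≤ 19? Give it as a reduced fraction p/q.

a_0 = 8: 8/1  (≤ bound)
a_1 = 2: 17/2  (≤ bound)
a_2 = 2: 42/5  (≤ bound)
a_3 = 1: 59/7  (≤ bound)
a_4 = 1: 101/12  (≤ bound)
a_5 = 2: 261/31  (> 19, stop)

101/12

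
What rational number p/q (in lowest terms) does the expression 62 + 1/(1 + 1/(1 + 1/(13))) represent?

a_0 = 62: 62/1
a_1 = 1: 63/1
a_2 = 1: 125/2
a_3 = 13: 1688/27

1688/27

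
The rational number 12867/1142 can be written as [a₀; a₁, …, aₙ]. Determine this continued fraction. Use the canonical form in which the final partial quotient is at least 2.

⌊12867/1142⌋ = 11, remainder 305
⌊1142/305⌋ = 3, remainder 227
⌊305/227⌋ = 1, remainder 78
⌊227/78⌋ = 2, remainder 71
⌊78/71⌋ = 1, remainder 7
⌊71/7⌋ = 10, remainder 1
⌊7/1⌋ = 7, remainder 0

[11; 3, 1, 2, 1, 10, 7]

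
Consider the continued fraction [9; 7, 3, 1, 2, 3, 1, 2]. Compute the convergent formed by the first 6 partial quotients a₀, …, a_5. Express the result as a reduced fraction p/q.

2458/269

a_0 = 9: 9/1
a_1 = 7: 64/7
a_2 = 3: 201/22
a_3 = 1: 265/29
a_4 = 2: 731/80
a_5 = 3: 2458/269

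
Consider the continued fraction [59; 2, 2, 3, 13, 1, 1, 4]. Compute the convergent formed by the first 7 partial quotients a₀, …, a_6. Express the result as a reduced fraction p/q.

27864/469

a_0 = 59: 59/1
a_1 = 2: 119/2
a_2 = 2: 297/5
a_3 = 3: 1010/17
a_4 = 13: 13427/226
a_5 = 1: 14437/243
a_6 = 1: 27864/469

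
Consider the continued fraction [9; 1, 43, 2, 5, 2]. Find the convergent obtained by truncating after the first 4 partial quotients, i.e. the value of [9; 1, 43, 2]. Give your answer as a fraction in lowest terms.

Work from the innermost term outward:
Start with 2.
43 + 1/(2/1) = 43 + 1/2 = 87/2
1 + 1/(87/2) = 1 + 2/87 = 89/87
9 + 1/(89/87) = 9 + 87/89 = 888/89

888/89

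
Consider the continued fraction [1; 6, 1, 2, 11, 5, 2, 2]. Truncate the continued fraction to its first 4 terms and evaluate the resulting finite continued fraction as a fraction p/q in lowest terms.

Start with 2.
1 + 1/(2/1) = 1 + 1/2 = 3/2
6 + 1/(3/2) = 6 + 2/3 = 20/3
1 + 1/(20/3) = 1 + 3/20 = 23/20

23/20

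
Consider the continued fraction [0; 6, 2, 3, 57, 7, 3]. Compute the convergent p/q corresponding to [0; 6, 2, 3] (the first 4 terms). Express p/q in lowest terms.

7/45

a_0 = 0: 0/1
a_1 = 6: 1/6
a_2 = 2: 2/13
a_3 = 3: 7/45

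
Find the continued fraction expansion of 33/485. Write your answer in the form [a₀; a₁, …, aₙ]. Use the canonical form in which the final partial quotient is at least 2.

Repeatedly divide and take the remainder:
⌊33/485⌋ = 0, remainder 33
⌊485/33⌋ = 14, remainder 23
⌊33/23⌋ = 1, remainder 10
⌊23/10⌋ = 2, remainder 3
⌊10/3⌋ = 3, remainder 1
⌊3/1⌋ = 3, remainder 0

[0; 14, 1, 2, 3, 3]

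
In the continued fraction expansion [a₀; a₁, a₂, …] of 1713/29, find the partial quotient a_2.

2

Repeatedly divide and take the remainder:
⌊1713/29⌋ = 59, remainder 2
⌊29/2⌋ = 14, remainder 1
⌊2/1⌋ = 2, remainder 0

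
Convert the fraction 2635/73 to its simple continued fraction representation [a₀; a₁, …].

Apply division with remainder until the remainder is 0:
2635 = 36·73 + 7, so a_0 = 36
73 = 10·7 + 3, so a_1 = 10
7 = 2·3 + 1, so a_2 = 2
3 = 3·1 + 0, so a_3 = 3

[36; 10, 2, 3]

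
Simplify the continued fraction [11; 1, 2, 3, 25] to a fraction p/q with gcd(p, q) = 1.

a_0 = 11: 11/1
a_1 = 1: 12/1
a_2 = 2: 35/3
a_3 = 3: 117/10
a_4 = 25: 2960/253

2960/253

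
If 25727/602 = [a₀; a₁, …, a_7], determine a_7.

11

Run the Euclidean algorithm, recording each quotient:
25727 ÷ 602 → quotient 42, remainder 443
602 ÷ 443 → quotient 1, remainder 159
443 ÷ 159 → quotient 2, remainder 125
159 ÷ 125 → quotient 1, remainder 34
125 ÷ 34 → quotient 3, remainder 23
34 ÷ 23 → quotient 1, remainder 11
23 ÷ 11 → quotient 2, remainder 1
11 ÷ 1 → quotient 11, remainder 0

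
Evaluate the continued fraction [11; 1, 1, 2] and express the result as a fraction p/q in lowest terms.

Work from the innermost term outward:
Start with 2.
1 + 1/(2/1) = 1 + 1/2 = 3/2
1 + 1/(3/2) = 1 + 2/3 = 5/3
11 + 1/(5/3) = 11 + 3/5 = 58/5

58/5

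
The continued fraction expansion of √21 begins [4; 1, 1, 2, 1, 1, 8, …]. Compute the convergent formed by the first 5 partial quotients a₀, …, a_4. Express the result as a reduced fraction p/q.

Work from the innermost term outward:
Start with 1.
2 + 1/(1/1) = 2 + 1/1 = 3/1
1 + 1/(3/1) = 1 + 1/3 = 4/3
1 + 1/(4/3) = 1 + 3/4 = 7/4
4 + 1/(7/4) = 4 + 4/7 = 32/7

32/7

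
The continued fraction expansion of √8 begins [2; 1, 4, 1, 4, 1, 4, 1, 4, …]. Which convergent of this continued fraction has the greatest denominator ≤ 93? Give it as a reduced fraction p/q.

List convergents until the denominator exceeds the bound:
a_0 = 2: 2/1  (≤ bound)
a_1 = 1: 3/1  (≤ bound)
a_2 = 4: 14/5  (≤ bound)
a_3 = 1: 17/6  (≤ bound)
a_4 = 4: 82/29  (≤ bound)
a_5 = 1: 99/35  (≤ bound)
a_6 = 4: 478/169  (> 93, stop)

99/35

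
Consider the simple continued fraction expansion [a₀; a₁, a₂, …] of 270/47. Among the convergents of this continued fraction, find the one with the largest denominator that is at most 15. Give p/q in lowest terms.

a_0 = 5: 5/1  (≤ bound)
a_1 = 1: 6/1  (≤ bound)
a_2 = 2: 17/3  (≤ bound)
a_3 = 1: 23/4  (≤ bound)
a_4 = 11: 270/47  (> 15, stop)

23/4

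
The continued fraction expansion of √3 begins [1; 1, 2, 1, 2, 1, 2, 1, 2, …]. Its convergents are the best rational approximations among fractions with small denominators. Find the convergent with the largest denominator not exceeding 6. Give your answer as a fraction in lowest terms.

a_0 = 1: 1/1  (≤ bound)
a_1 = 1: 2/1  (≤ bound)
a_2 = 2: 5/3  (≤ bound)
a_3 = 1: 7/4  (≤ bound)
a_4 = 2: 19/11  (> 6, stop)

7/4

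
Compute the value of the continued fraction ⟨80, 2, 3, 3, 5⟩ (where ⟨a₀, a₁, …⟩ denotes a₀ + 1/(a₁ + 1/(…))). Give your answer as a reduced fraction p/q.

a_0 = 80: 80/1
a_1 = 2: 161/2
a_2 = 3: 563/7
a_3 = 3: 1850/23
a_4 = 5: 9813/122

9813/122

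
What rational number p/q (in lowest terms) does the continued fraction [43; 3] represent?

Starting at the tail and folding back:
Start with 3.
43 + 1/(3/1) = 43 + 1/3 = 130/3

130/3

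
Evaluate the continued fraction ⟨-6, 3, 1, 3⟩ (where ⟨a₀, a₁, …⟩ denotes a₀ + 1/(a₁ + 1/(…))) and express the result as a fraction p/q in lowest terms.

-86/15

Start with 3.
1 + 1/(3/1) = 1 + 1/3 = 4/3
3 + 1/(4/3) = 3 + 3/4 = 15/4
-6 + 1/(15/4) = -6 + 4/15 = -86/15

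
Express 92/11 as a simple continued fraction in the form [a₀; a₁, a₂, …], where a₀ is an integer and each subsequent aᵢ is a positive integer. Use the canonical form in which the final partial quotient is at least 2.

Repeatedly divide and take the remainder:
92 = 8·11 + 4, so a_0 = 8
11 = 2·4 + 3, so a_1 = 2
4 = 1·3 + 1, so a_2 = 1
3 = 3·1 + 0, so a_3 = 3

[8; 2, 1, 3]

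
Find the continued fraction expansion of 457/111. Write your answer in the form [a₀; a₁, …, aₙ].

[4; 8, 1, 1, 6]

⌊457/111⌋ = 4, remainder 13
⌊111/13⌋ = 8, remainder 7
⌊13/7⌋ = 1, remainder 6
⌊7/6⌋ = 1, remainder 1
⌊6/1⌋ = 6, remainder 0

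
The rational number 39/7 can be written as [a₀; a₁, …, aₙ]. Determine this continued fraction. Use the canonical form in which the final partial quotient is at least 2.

Apply division with remainder until the remainder is 0:
⌊39/7⌋ = 5, remainder 4
⌊7/4⌋ = 1, remainder 3
⌊4/3⌋ = 1, remainder 1
⌊3/1⌋ = 3, remainder 0

[5; 1, 1, 3]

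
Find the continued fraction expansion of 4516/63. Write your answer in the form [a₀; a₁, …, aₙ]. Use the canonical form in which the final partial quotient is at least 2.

4516 ÷ 63 → quotient 71, remainder 43
63 ÷ 43 → quotient 1, remainder 20
43 ÷ 20 → quotient 2, remainder 3
20 ÷ 3 → quotient 6, remainder 2
3 ÷ 2 → quotient 1, remainder 1
2 ÷ 1 → quotient 2, remainder 0

[71; 1, 2, 6, 1, 2]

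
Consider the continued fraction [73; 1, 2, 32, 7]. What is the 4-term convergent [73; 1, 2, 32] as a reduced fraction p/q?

7146/97

Start with 32.
2 + 1/(32/1) = 2 + 1/32 = 65/32
1 + 1/(65/32) = 1 + 32/65 = 97/65
73 + 1/(97/65) = 73 + 65/97 = 7146/97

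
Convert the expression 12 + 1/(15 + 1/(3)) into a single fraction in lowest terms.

555/46

a_0 = 12: 12/1
a_1 = 15: 181/15
a_2 = 3: 555/46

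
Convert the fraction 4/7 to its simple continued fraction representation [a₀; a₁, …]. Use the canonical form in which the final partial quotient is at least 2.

Repeatedly divide and take the remainder:
⌊4/7⌋ = 0, remainder 4
⌊7/4⌋ = 1, remainder 3
⌊4/3⌋ = 1, remainder 1
⌊3/1⌋ = 3, remainder 0

[0; 1, 1, 3]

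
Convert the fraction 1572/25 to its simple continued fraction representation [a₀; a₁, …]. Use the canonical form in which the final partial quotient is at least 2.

[62; 1, 7, 3]

1572 ÷ 25 → quotient 62, remainder 22
25 ÷ 22 → quotient 1, remainder 3
22 ÷ 3 → quotient 7, remainder 1
3 ÷ 1 → quotient 3, remainder 0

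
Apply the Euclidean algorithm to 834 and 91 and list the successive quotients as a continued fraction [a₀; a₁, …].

[9; 6, 15]

834 = 9·91 + 15, so a_0 = 9
91 = 6·15 + 1, so a_1 = 6
15 = 15·1 + 0, so a_2 = 15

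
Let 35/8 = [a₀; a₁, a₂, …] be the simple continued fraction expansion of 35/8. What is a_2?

⌊35/8⌋ = 4, remainder 3
⌊8/3⌋ = 2, remainder 2
⌊3/2⌋ = 1, remainder 1

1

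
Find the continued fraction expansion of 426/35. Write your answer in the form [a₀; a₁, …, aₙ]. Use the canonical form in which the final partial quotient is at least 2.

[12; 5, 1, 5]

Repeatedly divide and take the remainder:
⌊426/35⌋ = 12, remainder 6
⌊35/6⌋ = 5, remainder 5
⌊6/5⌋ = 1, remainder 1
⌊5/1⌋ = 5, remainder 0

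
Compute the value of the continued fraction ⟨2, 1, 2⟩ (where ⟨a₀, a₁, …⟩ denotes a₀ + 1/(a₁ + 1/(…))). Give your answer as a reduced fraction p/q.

Start with 2.
1 + 1/(2/1) = 1 + 1/2 = 3/2
2 + 1/(3/2) = 2 + 2/3 = 8/3

8/3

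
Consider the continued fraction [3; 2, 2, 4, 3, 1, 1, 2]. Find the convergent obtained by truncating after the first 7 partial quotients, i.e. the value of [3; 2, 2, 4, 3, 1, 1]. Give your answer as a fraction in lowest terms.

559/164

Use the convergent recurrence hₖ = aₖ·hₖ₋₁ + hₖ₋₂ (and likewise for the denominators kₖ):
a_0 = 3: 3/1
a_1 = 2: 7/2
a_2 = 2: 17/5
a_3 = 4: 75/22
a_4 = 3: 242/71
a_5 = 1: 317/93
a_6 = 1: 559/164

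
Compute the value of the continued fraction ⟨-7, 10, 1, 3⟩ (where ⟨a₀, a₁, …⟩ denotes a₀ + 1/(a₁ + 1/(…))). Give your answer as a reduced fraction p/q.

a_0 = -7: -7/1
a_1 = 10: -69/10
a_2 = 1: -76/11
a_3 = 3: -297/43

-297/43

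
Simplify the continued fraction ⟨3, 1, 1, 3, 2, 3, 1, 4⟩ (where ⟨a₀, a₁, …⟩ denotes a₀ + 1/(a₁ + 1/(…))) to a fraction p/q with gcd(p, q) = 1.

a_0 = 3: 3/1
a_1 = 1: 4/1
a_2 = 1: 7/2
a_3 = 3: 25/7
a_4 = 2: 57/16
a_5 = 3: 196/55
a_6 = 1: 253/71
a_7 = 4: 1208/339

1208/339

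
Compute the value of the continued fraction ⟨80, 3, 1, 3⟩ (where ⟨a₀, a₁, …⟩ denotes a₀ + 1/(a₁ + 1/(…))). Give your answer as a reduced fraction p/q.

Start with 3.
1 + 1/(3/1) = 1 + 1/3 = 4/3
3 + 1/(4/3) = 3 + 3/4 = 15/4
80 + 1/(15/4) = 80 + 4/15 = 1204/15

1204/15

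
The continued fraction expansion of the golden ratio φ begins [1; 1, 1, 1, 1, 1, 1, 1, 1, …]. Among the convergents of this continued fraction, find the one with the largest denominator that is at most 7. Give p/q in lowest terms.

a_0 = 1: 1/1  (≤ bound)
a_1 = 1: 2/1  (≤ bound)
a_2 = 1: 3/2  (≤ bound)
a_3 = 1: 5/3  (≤ bound)
a_4 = 1: 8/5  (≤ bound)
a_5 = 1: 13/8  (> 7, stop)

8/5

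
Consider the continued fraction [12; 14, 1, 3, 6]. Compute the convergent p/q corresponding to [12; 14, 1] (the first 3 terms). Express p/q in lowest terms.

181/15

a_0 = 12: 12/1
a_1 = 14: 169/14
a_2 = 1: 181/15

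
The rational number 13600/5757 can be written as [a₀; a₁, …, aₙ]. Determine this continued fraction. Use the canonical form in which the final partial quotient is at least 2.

13600 = 2·5757 + 2086, so a_0 = 2
5757 = 2·2086 + 1585, so a_1 = 2
2086 = 1·1585 + 501, so a_2 = 1
1585 = 3·501 + 82, so a_3 = 3
501 = 6·82 + 9, so a_4 = 6
82 = 9·9 + 1, so a_5 = 9
9 = 9·1 + 0, so a_6 = 9

[2; 2, 1, 3, 6, 9, 9]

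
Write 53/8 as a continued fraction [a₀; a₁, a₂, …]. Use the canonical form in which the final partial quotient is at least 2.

Run the Euclidean algorithm, recording each quotient:
53 = 6·8 + 5, so a_0 = 6
8 = 1·5 + 3, so a_1 = 1
5 = 1·3 + 2, so a_2 = 1
3 = 1·2 + 1, so a_3 = 1
2 = 2·1 + 0, so a_4 = 2

[6; 1, 1, 1, 2]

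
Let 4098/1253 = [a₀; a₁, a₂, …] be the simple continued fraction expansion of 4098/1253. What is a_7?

4

Repeatedly divide and take the remainder:
4098 ÷ 1253 → quotient 3, remainder 339
1253 ÷ 339 → quotient 3, remainder 236
339 ÷ 236 → quotient 1, remainder 103
236 ÷ 103 → quotient 2, remainder 30
103 ÷ 30 → quotient 3, remainder 13
30 ÷ 13 → quotient 2, remainder 4
13 ÷ 4 → quotient 3, remainder 1
4 ÷ 1 → quotient 4, remainder 0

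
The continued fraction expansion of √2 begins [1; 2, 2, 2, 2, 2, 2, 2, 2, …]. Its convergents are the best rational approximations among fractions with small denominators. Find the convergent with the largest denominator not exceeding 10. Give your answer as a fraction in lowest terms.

a_0 = 1: 1/1  (≤ bound)
a_1 = 2: 3/2  (≤ bound)
a_2 = 2: 7/5  (≤ bound)
a_3 = 2: 17/12  (> 10, stop)

7/5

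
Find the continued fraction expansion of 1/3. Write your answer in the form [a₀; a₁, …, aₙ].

1 ÷ 3 → quotient 0, remainder 1
3 ÷ 1 → quotient 3, remainder 0

[0; 3]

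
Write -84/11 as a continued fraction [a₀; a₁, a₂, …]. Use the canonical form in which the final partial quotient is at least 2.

Run the Euclidean algorithm, recording each quotient:
-84 = -8·11 + 4, so a_0 = -8
11 = 2·4 + 3, so a_1 = 2
4 = 1·3 + 1, so a_2 = 1
3 = 3·1 + 0, so a_3 = 3

[-8; 2, 1, 3]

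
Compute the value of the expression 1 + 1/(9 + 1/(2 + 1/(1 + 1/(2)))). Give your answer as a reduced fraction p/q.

83/75

Starting at the tail and folding back:
Start with 2.
1 + 1/(2/1) = 1 + 1/2 = 3/2
2 + 1/(3/2) = 2 + 2/3 = 8/3
9 + 1/(8/3) = 9 + 3/8 = 75/8
1 + 1/(75/8) = 1 + 8/75 = 83/75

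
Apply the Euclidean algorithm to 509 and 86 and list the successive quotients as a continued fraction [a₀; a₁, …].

[5; 1, 11, 3, 2]

509 ÷ 86 → quotient 5, remainder 79
86 ÷ 79 → quotient 1, remainder 7
79 ÷ 7 → quotient 11, remainder 2
7 ÷ 2 → quotient 3, remainder 1
2 ÷ 1 → quotient 2, remainder 0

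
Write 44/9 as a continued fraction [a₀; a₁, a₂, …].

44 = 4·9 + 8, so a_0 = 4
9 = 1·8 + 1, so a_1 = 1
8 = 8·1 + 0, so a_2 = 8

[4; 1, 8]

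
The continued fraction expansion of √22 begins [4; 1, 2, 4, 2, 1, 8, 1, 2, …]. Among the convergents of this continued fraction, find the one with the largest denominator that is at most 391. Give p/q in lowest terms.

1712/365

a_0 = 4: 4/1  (≤ bound)
a_1 = 1: 5/1  (≤ bound)
a_2 = 2: 14/3  (≤ bound)
a_3 = 4: 61/13  (≤ bound)
a_4 = 2: 136/29  (≤ bound)
a_5 = 1: 197/42  (≤ bound)
a_6 = 8: 1712/365  (≤ bound)
a_7 = 1: 1909/407  (> 391, stop)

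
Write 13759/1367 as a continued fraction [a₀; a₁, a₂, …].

[10; 15, 2, 1, 3, 1, 1, 3]

13759 = 10·1367 + 89, so a_0 = 10
1367 = 15·89 + 32, so a_1 = 15
89 = 2·32 + 25, so a_2 = 2
32 = 1·25 + 7, so a_3 = 1
25 = 3·7 + 4, so a_4 = 3
7 = 1·4 + 3, so a_5 = 1
4 = 1·3 + 1, so a_6 = 1
3 = 3·1 + 0, so a_7 = 3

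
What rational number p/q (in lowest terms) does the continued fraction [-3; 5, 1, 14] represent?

Start with 14.
1 + 1/(14/1) = 1 + 1/14 = 15/14
5 + 1/(15/14) = 5 + 14/15 = 89/15
-3 + 1/(89/15) = -3 + 15/89 = -252/89

-252/89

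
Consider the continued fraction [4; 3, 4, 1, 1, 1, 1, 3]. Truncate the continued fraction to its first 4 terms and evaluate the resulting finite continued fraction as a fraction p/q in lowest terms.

Work from the innermost term outward:
Start with 1.
4 + 1/(1/1) = 4 + 1/1 = 5/1
3 + 1/(5/1) = 3 + 1/5 = 16/5
4 + 1/(16/5) = 4 + 5/16 = 69/16

69/16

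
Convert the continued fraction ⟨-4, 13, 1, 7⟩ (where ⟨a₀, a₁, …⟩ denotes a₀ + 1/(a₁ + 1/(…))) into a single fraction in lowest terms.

a_0 = -4: -4/1
a_1 = 13: -51/13
a_2 = 1: -55/14
a_3 = 7: -436/111

-436/111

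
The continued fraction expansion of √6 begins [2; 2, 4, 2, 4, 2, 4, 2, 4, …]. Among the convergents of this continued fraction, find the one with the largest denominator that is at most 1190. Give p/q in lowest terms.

2158/881

a_0 = 2: 2/1  (≤ bound)
a_1 = 2: 5/2  (≤ bound)
a_2 = 4: 22/9  (≤ bound)
a_3 = 2: 49/20  (≤ bound)
a_4 = 4: 218/89  (≤ bound)
a_5 = 2: 485/198  (≤ bound)
a_6 = 4: 2158/881  (≤ bound)
a_7 = 2: 4801/1960  (> 1190, stop)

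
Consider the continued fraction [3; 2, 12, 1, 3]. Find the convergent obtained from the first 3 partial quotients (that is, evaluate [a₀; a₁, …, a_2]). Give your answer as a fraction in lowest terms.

Collapse the nested fraction from the inside out:
Start with 12.
2 + 1/(12/1) = 2 + 1/12 = 25/12
3 + 1/(25/12) = 3 + 12/25 = 87/25

87/25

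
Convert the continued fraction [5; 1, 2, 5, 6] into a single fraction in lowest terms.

563/99

Use the convergent recurrence hₖ = aₖ·hₖ₋₁ + hₖ₋₂ (and likewise for the denominators kₖ):
a_0 = 5: 5/1
a_1 = 1: 6/1
a_2 = 2: 17/3
a_3 = 5: 91/16
a_4 = 6: 563/99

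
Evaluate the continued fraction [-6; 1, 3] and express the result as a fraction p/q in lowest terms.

-21/4

Start with 3.
1 + 1/(3/1) = 1 + 1/3 = 4/3
-6 + 1/(4/3) = -6 + 3/4 = -21/4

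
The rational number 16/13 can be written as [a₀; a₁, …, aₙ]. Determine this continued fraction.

[1; 4, 3]

Repeatedly divide and take the remainder:
16 ÷ 13 → quotient 1, remainder 3
13 ÷ 3 → quotient 4, remainder 1
3 ÷ 1 → quotient 3, remainder 0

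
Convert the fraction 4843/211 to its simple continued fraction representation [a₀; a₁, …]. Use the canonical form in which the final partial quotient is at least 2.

[22; 1, 20, 10]

⌊4843/211⌋ = 22, remainder 201
⌊211/201⌋ = 1, remainder 10
⌊201/10⌋ = 20, remainder 1
⌊10/1⌋ = 10, remainder 0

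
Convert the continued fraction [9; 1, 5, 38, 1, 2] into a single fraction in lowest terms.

Compute successive convergents:
a_0 = 9: 9/1
a_1 = 1: 10/1
a_2 = 5: 59/6
a_3 = 38: 2252/229
a_4 = 1: 2311/235
a_5 = 2: 6874/699

6874/699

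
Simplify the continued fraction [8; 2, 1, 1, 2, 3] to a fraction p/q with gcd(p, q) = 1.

Collapse the nested fraction from the inside out:
Start with 3.
2 + 1/(3/1) = 2 + 1/3 = 7/3
1 + 1/(7/3) = 1 + 3/7 = 10/7
1 + 1/(10/7) = 1 + 7/10 = 17/10
2 + 1/(17/10) = 2 + 10/17 = 44/17
8 + 1/(44/17) = 8 + 17/44 = 369/44

369/44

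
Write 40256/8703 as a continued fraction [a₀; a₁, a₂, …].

[4; 1, 1, 1, 2, 29, 37]

Apply division with remainder until the remainder is 0:
40256 = 4·8703 + 5444, so a_0 = 4
8703 = 1·5444 + 3259, so a_1 = 1
5444 = 1·3259 + 2185, so a_2 = 1
3259 = 1·2185 + 1074, so a_3 = 1
2185 = 2·1074 + 37, so a_4 = 2
1074 = 29·37 + 1, so a_5 = 29
37 = 37·1 + 0, so a_6 = 37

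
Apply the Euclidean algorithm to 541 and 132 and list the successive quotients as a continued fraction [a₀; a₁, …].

[4; 10, 6, 2]

Run the Euclidean algorithm, recording each quotient:
⌊541/132⌋ = 4, remainder 13
⌊132/13⌋ = 10, remainder 2
⌊13/2⌋ = 6, remainder 1
⌊2/1⌋ = 2, remainder 0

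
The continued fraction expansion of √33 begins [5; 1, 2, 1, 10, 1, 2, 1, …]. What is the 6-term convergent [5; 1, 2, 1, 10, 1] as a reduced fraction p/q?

270/47

Start with 1.
10 + 1/(1/1) = 10 + 1/1 = 11/1
1 + 1/(11/1) = 1 + 1/11 = 12/11
2 + 1/(12/11) = 2 + 11/12 = 35/12
1 + 1/(35/12) = 1 + 12/35 = 47/35
5 + 1/(47/35) = 5 + 35/47 = 270/47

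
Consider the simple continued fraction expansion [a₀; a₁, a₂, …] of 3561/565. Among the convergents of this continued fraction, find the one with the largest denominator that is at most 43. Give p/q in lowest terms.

208/33

a_0 = 6: 6/1  (≤ bound)
a_1 = 3: 19/3  (≤ bound)
a_2 = 3: 63/10  (≤ bound)
a_3 = 3: 208/33  (≤ bound)
a_4 = 2: 479/76  (> 43, stop)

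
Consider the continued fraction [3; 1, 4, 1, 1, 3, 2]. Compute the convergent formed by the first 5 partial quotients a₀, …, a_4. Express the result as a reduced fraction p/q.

Use the convergent recurrence hₖ = aₖ·hₖ₋₁ + hₖ₋₂ (and likewise for the denominators kₖ):
a_0 = 3: 3/1
a_1 = 1: 4/1
a_2 = 4: 19/5
a_3 = 1: 23/6
a_4 = 1: 42/11

42/11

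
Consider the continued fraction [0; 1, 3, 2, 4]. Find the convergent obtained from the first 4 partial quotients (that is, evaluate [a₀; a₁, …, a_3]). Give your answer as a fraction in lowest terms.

Start with 2.
3 + 1/(2/1) = 3 + 1/2 = 7/2
1 + 1/(7/2) = 1 + 2/7 = 9/7
0 + 1/(9/7) = 0 + 7/9 = 7/9

7/9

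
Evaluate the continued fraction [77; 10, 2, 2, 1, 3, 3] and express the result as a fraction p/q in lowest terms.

68307/886

Compute successive convergents:
a_0 = 77: 77/1
a_1 = 10: 771/10
a_2 = 2: 1619/21
a_3 = 2: 4009/52
a_4 = 1: 5628/73
a_5 = 3: 20893/271
a_6 = 3: 68307/886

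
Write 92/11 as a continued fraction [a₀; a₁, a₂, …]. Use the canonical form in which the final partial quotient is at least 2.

92 = 8·11 + 4, so a_0 = 8
11 = 2·4 + 3, so a_1 = 2
4 = 1·3 + 1, so a_2 = 1
3 = 3·1 + 0, so a_3 = 3

[8; 2, 1, 3]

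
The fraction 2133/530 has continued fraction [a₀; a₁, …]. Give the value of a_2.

1

2133 ÷ 530 → quotient 4, remainder 13
530 ÷ 13 → quotient 40, remainder 10
13 ÷ 10 → quotient 1, remainder 3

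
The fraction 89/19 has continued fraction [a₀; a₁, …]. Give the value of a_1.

1

⌊89/19⌋ = 4, remainder 13
⌊19/13⌋ = 1, remainder 6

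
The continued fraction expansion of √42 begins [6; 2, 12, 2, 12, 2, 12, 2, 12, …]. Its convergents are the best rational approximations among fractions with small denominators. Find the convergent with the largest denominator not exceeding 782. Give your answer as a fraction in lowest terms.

List convergents until the denominator exceeds the bound:
a_0 = 6: 6/1  (≤ bound)
a_1 = 2: 13/2  (≤ bound)
a_2 = 12: 162/25  (≤ bound)
a_3 = 2: 337/52  (≤ bound)
a_4 = 12: 4206/649  (≤ bound)
a_5 = 2: 8749/1350  (> 782, stop)

4206/649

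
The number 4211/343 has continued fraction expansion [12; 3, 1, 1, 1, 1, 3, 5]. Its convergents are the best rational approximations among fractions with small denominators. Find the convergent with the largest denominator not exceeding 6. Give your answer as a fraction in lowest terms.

List convergents until the denominator exceeds the bound:
a_0 = 12: 12/1  (≤ bound)
a_1 = 3: 37/3  (≤ bound)
a_2 = 1: 49/4  (≤ bound)
a_3 = 1: 86/7  (> 6, stop)

49/4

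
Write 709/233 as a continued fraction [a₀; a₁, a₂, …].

[3; 23, 3, 3]

Run the Euclidean algorithm, recording each quotient:
709 = 3·233 + 10, so a_0 = 3
233 = 23·10 + 3, so a_1 = 23
10 = 3·3 + 1, so a_2 = 3
3 = 3·1 + 0, so a_3 = 3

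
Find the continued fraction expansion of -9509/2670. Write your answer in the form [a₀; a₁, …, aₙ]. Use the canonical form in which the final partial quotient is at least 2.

-9509 = -4·2670 + 1171, so a_0 = -4
2670 = 2·1171 + 328, so a_1 = 2
1171 = 3·328 + 187, so a_2 = 3
328 = 1·187 + 141, so a_3 = 1
187 = 1·141 + 46, so a_4 = 1
141 = 3·46 + 3, so a_5 = 3
46 = 15·3 + 1, so a_6 = 15
3 = 3·1 + 0, so a_7 = 3

[-4; 2, 3, 1, 1, 3, 15, 3]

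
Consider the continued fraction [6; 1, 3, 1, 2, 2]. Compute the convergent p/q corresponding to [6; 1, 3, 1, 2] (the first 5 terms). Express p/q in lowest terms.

95/14

a_0 = 6: 6/1
a_1 = 1: 7/1
a_2 = 3: 27/4
a_3 = 1: 34/5
a_4 = 2: 95/14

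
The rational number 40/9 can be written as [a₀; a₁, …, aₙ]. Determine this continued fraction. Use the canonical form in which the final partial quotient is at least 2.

Repeatedly divide and take the remainder:
40 ÷ 9 → quotient 4, remainder 4
9 ÷ 4 → quotient 2, remainder 1
4 ÷ 1 → quotient 4, remainder 0

[4; 2, 4]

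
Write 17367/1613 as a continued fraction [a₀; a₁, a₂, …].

17367 = 10·1613 + 1237, so a_0 = 10
1613 = 1·1237 + 376, so a_1 = 1
1237 = 3·376 + 109, so a_2 = 3
376 = 3·109 + 49, so a_3 = 3
109 = 2·49 + 11, so a_4 = 2
49 = 4·11 + 5, so a_5 = 4
11 = 2·5 + 1, so a_6 = 2
5 = 5·1 + 0, so a_7 = 5

[10; 1, 3, 3, 2, 4, 2, 5]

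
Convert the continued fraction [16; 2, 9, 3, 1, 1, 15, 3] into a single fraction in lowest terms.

Build up convergents one term at a time:
a_0 = 16: 16/1
a_1 = 2: 33/2
a_2 = 9: 313/19
a_3 = 3: 972/59
a_4 = 1: 1285/78
a_5 = 1: 2257/137
a_6 = 15: 35140/2133
a_7 = 3: 107677/6536

107677/6536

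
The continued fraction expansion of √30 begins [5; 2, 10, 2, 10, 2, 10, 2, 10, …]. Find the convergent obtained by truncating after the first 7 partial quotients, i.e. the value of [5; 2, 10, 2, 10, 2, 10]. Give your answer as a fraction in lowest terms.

Start with 10.
2 + 1/(10/1) = 2 + 1/10 = 21/10
10 + 1/(21/10) = 10 + 10/21 = 220/21
2 + 1/(220/21) = 2 + 21/220 = 461/220
10 + 1/(461/220) = 10 + 220/461 = 4830/461
2 + 1/(4830/461) = 2 + 461/4830 = 10121/4830
5 + 1/(10121/4830) = 5 + 4830/10121 = 55435/10121

55435/10121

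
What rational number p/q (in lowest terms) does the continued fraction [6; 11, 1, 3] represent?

Collapse the nested fraction from the inside out:
Start with 3.
1 + 1/(3/1) = 1 + 1/3 = 4/3
11 + 1/(4/3) = 11 + 3/4 = 47/4
6 + 1/(47/4) = 6 + 4/47 = 286/47

286/47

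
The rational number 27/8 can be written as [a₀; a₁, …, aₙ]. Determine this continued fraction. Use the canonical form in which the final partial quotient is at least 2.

[3; 2, 1, 2]

27 = 3·8 + 3, so a_0 = 3
8 = 2·3 + 2, so a_1 = 2
3 = 1·2 + 1, so a_2 = 1
2 = 2·1 + 0, so a_3 = 2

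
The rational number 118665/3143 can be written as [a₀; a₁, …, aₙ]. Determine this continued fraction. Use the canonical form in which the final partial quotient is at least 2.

[37; 1, 3, 11, 2, 10, 1, 2]

118665 = 37·3143 + 2374, so a_0 = 37
3143 = 1·2374 + 769, so a_1 = 1
2374 = 3·769 + 67, so a_2 = 3
769 = 11·67 + 32, so a_3 = 11
67 = 2·32 + 3, so a_4 = 2
32 = 10·3 + 2, so a_5 = 10
3 = 1·2 + 1, so a_6 = 1
2 = 2·1 + 0, so a_7 = 2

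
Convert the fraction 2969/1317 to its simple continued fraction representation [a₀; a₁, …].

2969 = 2·1317 + 335, so a_0 = 2
1317 = 3·335 + 312, so a_1 = 3
335 = 1·312 + 23, so a_2 = 1
312 = 13·23 + 13, so a_3 = 13
23 = 1·13 + 10, so a_4 = 1
13 = 1·10 + 3, so a_5 = 1
10 = 3·3 + 1, so a_6 = 3
3 = 3·1 + 0, so a_7 = 3

[2; 3, 1, 13, 1, 1, 3, 3]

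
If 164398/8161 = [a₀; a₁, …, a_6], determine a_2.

1

Run the Euclidean algorithm, recording each quotient:
164398 = 20·8161 + 1178, so a_0 = 20
8161 = 6·1178 + 1093, so a_1 = 6
1178 = 1·1093 + 85, so a_2 = 1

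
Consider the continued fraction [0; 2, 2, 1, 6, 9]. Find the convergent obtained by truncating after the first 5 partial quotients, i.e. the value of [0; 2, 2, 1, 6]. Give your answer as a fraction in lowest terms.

a_0 = 0: 0/1
a_1 = 2: 1/2
a_2 = 2: 2/5
a_3 = 1: 3/7
a_4 = 6: 20/47

20/47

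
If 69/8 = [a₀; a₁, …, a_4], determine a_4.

Repeatedly divide and take the remainder:
69 = 8·8 + 5, so a_0 = 8
8 = 1·5 + 3, so a_1 = 1
5 = 1·3 + 2, so a_2 = 1
3 = 1·2 + 1, so a_3 = 1
2 = 2·1 + 0, so a_4 = 2

2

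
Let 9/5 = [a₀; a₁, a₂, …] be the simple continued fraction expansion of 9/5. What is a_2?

Run the Euclidean algorithm, recording each quotient:
⌊9/5⌋ = 1, remainder 4
⌊5/4⌋ = 1, remainder 1
⌊4/1⌋ = 4, remainder 0

4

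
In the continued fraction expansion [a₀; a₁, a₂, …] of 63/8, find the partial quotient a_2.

7

63 ÷ 8 → quotient 7, remainder 7
8 ÷ 7 → quotient 1, remainder 1
7 ÷ 1 → quotient 7, remainder 0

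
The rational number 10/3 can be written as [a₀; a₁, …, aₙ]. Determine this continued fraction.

[3; 3]

Repeatedly divide and take the remainder:
⌊10/3⌋ = 3, remainder 1
⌊3/1⌋ = 3, remainder 0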